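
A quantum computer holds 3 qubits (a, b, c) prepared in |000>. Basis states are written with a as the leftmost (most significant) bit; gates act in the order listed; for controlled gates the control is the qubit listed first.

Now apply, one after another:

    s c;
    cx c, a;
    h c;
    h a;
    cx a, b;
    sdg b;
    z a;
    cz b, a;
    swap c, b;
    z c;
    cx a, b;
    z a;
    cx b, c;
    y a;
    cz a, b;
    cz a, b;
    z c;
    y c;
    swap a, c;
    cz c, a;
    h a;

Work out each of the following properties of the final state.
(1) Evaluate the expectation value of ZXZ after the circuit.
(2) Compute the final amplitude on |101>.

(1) In the final state, ZXZ has expectation 1. Key observation: the block from step 15 through step 16 cancels to the identity and can be dropped.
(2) |101> carries amplitude -sqrt(2)/4 in the final state.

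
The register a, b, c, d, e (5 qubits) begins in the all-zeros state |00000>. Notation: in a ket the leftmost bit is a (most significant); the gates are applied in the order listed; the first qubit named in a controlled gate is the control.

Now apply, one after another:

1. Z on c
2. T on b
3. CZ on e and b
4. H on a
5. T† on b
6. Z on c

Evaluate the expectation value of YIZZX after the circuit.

The observable YIZZX averages to 0.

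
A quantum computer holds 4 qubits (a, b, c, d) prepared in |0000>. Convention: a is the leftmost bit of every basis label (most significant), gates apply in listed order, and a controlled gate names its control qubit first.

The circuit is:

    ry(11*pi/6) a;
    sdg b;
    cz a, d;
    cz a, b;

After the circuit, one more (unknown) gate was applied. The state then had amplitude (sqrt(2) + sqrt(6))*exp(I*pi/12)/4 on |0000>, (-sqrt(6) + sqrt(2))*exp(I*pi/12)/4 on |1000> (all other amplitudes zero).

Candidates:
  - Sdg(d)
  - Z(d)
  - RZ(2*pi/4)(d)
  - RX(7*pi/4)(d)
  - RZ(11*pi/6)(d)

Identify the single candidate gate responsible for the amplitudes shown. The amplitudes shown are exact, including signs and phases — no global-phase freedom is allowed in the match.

The unique candidate consistent with the amplitudes is RZ(11*pi/6)(d).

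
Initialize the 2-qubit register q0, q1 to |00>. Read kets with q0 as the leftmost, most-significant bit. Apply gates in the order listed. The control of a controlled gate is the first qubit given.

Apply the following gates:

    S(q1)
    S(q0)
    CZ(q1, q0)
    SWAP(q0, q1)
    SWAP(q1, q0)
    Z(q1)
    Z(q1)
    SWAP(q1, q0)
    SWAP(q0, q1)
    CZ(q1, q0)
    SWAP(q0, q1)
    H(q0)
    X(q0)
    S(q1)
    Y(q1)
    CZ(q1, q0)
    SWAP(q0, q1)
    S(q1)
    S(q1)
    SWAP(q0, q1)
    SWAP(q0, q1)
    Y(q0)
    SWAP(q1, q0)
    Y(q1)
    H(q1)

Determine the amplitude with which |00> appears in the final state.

|00> carries amplitude I/2 in the final state.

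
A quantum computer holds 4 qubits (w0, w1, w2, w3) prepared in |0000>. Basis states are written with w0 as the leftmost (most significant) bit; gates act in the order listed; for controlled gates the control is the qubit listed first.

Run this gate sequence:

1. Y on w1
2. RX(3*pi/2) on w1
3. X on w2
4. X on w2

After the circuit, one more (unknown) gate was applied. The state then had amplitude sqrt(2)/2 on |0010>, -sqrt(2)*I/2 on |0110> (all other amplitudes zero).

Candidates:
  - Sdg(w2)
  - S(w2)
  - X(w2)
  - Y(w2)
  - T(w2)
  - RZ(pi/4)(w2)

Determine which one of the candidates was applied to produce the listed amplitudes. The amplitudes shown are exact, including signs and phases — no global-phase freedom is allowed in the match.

The unique candidate consistent with the amplitudes is X(w2).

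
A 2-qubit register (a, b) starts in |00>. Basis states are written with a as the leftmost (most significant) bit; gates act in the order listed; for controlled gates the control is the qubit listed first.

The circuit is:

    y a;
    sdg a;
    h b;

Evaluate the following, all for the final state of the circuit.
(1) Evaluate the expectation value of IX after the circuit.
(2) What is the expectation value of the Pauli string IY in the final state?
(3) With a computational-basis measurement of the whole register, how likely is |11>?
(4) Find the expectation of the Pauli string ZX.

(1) The observable IX averages to 1.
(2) In the final state, IY has expectation 0.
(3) Outcome |11> occurs with probability 1/2.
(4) The expectation value of ZX is -1.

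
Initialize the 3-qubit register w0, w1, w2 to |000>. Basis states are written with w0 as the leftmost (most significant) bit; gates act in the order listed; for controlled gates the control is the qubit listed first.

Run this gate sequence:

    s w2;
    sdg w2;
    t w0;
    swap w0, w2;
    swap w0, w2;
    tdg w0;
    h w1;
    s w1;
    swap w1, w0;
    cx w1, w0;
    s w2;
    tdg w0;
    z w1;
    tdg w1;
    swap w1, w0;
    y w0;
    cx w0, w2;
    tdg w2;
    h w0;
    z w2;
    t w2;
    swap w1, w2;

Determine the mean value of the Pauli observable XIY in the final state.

The observable XIY averages to -sqrt(2)/2. Key observation: the block from step 3 through step 6 cancels to the identity and can be dropped.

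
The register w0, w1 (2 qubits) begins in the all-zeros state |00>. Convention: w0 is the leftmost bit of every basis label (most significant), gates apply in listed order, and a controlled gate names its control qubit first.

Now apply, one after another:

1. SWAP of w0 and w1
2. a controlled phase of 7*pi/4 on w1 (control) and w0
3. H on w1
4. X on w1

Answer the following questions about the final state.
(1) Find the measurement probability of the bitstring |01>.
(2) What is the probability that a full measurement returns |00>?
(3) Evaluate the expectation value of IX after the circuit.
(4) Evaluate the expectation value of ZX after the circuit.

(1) A full measurement returns |01> with probability 1/2.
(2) A full measurement returns |00> with probability 1/2.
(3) In the final state, IX has expectation 1.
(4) In the final state, ZX has expectation 1.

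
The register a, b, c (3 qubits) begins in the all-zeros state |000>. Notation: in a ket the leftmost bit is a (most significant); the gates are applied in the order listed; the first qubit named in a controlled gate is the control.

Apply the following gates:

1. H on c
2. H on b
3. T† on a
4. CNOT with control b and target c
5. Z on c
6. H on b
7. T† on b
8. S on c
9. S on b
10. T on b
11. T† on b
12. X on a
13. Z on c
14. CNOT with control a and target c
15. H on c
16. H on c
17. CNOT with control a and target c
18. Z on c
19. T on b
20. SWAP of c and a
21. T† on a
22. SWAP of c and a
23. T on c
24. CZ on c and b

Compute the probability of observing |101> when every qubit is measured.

Outcome |101> occurs with probability 1/2.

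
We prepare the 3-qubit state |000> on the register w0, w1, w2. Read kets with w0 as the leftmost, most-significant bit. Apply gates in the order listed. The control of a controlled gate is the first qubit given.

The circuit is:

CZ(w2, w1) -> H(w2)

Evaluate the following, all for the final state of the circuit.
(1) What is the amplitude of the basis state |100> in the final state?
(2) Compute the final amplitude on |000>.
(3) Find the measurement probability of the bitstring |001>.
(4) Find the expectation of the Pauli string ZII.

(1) The amplitude on |100> is 0.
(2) The amplitude on |000> is sqrt(2)/2.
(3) Outcome |001> occurs with probability 1/2.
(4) The observable ZII averages to 1.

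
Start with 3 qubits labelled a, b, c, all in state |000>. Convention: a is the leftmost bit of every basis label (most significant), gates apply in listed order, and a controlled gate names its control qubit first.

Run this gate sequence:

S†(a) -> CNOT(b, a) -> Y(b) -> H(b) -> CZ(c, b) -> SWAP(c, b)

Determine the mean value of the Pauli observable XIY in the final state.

The observable XIY averages to 0.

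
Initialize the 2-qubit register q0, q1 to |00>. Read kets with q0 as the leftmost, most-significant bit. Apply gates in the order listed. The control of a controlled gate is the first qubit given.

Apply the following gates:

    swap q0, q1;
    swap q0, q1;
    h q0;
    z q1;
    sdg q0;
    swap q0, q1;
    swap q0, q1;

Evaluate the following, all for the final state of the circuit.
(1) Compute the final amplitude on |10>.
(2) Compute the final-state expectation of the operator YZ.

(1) The amplitude on |10> is -sqrt(2)*I/2. Key observation: steps 1-2 multiply out to the identity, so the circuit reduces to the remaining gates.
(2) The observable YZ averages to -1.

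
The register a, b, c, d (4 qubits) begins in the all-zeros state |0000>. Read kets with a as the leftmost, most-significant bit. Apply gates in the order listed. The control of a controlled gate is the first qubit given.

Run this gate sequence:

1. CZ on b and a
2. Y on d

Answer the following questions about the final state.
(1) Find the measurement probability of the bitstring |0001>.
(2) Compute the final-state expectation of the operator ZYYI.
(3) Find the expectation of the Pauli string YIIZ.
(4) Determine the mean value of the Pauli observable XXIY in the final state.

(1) Outcome |0001> occurs with probability 1.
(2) The expectation value of ZYYI is 0.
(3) The observable YIIZ averages to 0.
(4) The observable XXIY averages to 0.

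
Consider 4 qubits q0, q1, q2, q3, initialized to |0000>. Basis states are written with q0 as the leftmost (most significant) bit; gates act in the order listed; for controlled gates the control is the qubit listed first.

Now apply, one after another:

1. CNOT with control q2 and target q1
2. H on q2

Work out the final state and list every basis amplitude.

The final amplitudes are sqrt(2)/2 on |0000>, sqrt(2)/2 on |0010>, and 0 on every other basis state.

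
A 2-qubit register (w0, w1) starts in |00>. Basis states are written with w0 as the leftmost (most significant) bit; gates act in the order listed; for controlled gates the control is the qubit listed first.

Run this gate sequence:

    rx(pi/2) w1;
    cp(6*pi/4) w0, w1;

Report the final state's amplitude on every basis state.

The final amplitudes are sqrt(2)/2 on |00>, -sqrt(2)*I/2 on |01>, 0 on |10>, 0 on |11>.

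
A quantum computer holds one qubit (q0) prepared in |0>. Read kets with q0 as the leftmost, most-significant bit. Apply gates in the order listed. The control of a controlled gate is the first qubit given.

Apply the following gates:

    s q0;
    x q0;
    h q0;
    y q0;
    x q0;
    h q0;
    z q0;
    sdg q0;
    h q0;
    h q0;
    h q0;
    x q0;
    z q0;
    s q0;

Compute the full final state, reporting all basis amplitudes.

After the circuit, the state carries amplitude sqrt(2)*I/2 on |0>, sqrt(2)/2 on |1>.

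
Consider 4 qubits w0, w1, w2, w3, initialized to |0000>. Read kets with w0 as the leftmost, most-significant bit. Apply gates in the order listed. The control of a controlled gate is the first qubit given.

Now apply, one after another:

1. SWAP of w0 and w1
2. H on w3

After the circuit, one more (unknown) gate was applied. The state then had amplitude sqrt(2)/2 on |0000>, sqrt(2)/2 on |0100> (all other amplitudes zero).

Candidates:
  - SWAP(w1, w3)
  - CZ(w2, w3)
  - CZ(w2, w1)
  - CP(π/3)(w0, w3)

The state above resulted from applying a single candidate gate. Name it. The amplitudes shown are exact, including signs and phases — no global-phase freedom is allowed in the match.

It was SWAP(w1, w3) that produced the state shown.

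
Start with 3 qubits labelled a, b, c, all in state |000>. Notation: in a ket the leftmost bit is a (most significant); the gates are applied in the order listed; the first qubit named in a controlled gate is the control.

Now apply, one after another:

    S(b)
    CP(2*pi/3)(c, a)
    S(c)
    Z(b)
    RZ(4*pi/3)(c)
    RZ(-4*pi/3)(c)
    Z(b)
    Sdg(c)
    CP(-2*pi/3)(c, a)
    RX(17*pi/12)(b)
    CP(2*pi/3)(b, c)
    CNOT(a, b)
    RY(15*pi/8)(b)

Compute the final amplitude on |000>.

The final state's coefficient on |000> equals -sqrt(1/2 - sqrt(2)/4)*cos(pi/16)/2 + sqrt(3)*sqrt(sqrt(2)/4 + 1/2)*cos(pi/16)/2 + sqrt(3)*I*sqrt(1/2 - sqrt(2)/4)*sin(pi/16)/2 + I*sqrt(sqrt(2)/4 + 1/2)*sin(pi/16)/2. Key observation: gates 2-9 undo each other exactly, leaving only the rest of the circuit to track.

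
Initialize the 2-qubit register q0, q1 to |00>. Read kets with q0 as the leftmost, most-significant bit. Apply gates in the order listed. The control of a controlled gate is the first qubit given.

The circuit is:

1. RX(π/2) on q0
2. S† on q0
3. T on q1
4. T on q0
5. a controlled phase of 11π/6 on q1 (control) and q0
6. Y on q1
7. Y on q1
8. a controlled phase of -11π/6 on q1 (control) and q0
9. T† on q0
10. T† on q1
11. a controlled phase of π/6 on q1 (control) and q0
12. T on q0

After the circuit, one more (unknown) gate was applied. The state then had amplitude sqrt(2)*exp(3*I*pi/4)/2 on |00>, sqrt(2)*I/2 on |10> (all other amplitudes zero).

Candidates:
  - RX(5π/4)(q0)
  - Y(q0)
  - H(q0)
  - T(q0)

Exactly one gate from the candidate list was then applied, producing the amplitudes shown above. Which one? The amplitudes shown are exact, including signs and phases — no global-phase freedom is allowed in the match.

The applied gate was Y(q0).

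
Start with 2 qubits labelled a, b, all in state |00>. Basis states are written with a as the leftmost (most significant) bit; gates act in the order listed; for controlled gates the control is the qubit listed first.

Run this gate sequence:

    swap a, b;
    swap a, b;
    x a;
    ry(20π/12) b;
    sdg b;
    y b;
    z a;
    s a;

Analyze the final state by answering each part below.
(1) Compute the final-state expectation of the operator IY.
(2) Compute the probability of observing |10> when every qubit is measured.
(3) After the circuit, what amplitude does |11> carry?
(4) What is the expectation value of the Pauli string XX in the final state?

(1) The expectation value of IY is sqrt(3)/2. Key observation: gates 1-2 undo each other exactly, leaving only the rest of the circuit to track.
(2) Outcome |10> occurs with probability 1/4.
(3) The amplitude on |11> is -sqrt(3)/2.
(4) The observable XX averages to 0.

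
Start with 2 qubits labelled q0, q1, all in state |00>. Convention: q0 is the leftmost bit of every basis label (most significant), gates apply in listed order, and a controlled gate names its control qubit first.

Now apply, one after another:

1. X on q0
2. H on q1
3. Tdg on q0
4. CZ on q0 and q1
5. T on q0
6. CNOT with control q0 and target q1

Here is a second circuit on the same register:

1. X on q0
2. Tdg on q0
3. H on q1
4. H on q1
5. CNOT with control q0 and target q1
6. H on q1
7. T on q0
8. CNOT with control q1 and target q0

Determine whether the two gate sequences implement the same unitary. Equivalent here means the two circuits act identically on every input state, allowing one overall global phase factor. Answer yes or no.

No: there is an input state on which the two circuits produce genuinely different outputs (not merely differing by a phase).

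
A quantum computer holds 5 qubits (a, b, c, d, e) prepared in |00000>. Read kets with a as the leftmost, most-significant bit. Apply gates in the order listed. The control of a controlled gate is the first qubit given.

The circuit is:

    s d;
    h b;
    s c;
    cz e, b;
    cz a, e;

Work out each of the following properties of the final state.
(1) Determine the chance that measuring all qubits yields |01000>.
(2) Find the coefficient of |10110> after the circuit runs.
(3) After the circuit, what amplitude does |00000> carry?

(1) The probability of measuring |01000> is 1/2.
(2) The final state's coefficient on |10110> equals 0.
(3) The amplitude on |00000> is sqrt(2)/2.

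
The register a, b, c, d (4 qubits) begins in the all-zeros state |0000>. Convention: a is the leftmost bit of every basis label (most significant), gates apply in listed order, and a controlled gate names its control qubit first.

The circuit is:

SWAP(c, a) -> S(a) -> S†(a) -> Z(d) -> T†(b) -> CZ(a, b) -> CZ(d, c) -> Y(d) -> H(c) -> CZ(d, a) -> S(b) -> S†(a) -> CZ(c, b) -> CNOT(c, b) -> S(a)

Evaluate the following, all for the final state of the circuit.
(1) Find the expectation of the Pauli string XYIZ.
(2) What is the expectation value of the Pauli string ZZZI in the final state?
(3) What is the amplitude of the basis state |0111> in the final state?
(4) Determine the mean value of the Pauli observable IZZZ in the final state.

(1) In the final state, XYIZ has expectation 0.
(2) The observable ZZZI averages to 1.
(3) The final state's coefficient on |0111> equals sqrt(2)*I/2.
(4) In the final state, IZZZ has expectation -1.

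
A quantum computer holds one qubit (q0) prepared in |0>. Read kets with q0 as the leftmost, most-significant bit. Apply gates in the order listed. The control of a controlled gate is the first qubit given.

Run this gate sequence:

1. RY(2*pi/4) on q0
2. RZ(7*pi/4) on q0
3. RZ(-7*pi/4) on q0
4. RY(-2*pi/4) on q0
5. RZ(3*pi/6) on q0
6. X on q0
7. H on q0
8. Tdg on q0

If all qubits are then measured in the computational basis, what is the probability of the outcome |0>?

A full measurement returns |0> with probability 1/2. Key observation: gates 1-4 undo each other exactly, leaving only the rest of the circuit to track.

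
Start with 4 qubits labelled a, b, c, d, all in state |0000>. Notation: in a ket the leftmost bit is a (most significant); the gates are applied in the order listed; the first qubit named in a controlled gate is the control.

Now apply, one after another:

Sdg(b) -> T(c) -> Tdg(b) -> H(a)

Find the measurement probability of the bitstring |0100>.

The probability of measuring |0100> is 0.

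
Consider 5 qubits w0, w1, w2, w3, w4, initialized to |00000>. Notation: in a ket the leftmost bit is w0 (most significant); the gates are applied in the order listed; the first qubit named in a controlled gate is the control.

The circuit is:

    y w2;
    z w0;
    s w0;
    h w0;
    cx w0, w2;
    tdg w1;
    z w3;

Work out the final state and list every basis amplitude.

The final amplitudes are sqrt(2)*I/2 on |00100>, sqrt(2)*I/2 on |10000>, and 0 on every other basis state.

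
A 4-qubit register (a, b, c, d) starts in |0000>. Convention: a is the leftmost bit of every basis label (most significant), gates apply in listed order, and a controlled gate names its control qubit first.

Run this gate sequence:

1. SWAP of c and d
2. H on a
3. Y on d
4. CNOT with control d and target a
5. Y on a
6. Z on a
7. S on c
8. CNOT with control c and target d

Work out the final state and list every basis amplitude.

The final amplitudes are sqrt(2)/2 on |0001>, sqrt(2)/2 on |1001>, and 0 on every other basis state.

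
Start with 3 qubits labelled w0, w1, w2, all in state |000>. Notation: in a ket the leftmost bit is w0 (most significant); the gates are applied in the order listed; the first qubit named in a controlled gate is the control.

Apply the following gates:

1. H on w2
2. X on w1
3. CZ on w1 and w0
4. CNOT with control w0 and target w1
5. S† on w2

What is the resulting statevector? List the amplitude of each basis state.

The resulting statevector has amplitude sqrt(2)/2 on |010>, -sqrt(2)*I/2 on |011>, and 0 on every other basis state.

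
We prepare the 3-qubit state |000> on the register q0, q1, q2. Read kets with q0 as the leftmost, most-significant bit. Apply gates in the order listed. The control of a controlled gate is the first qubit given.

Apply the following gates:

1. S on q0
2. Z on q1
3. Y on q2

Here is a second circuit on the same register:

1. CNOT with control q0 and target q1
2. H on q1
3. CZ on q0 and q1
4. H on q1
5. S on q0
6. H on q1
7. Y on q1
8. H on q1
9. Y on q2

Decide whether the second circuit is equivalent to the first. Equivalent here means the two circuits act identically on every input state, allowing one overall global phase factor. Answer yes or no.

No, they are not equivalent — no single phase factor reconciles the two unitaries.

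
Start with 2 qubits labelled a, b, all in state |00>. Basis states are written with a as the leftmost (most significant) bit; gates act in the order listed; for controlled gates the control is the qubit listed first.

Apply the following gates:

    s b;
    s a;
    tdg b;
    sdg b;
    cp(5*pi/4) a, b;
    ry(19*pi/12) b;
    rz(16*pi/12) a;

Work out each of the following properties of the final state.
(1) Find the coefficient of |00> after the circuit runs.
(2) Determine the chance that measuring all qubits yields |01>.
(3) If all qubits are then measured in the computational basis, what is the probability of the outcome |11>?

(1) The amplitude on |00> is (sqrt(6 - 3*sqrt(2))/4 + sqrt(sqrt(2) + 2)/4)*exp(I*pi/3).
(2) Outcome |01> occurs with probability -sqrt(6)/8 + sqrt(2)/8 + 1/2.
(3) The probability of measuring |11> is 0.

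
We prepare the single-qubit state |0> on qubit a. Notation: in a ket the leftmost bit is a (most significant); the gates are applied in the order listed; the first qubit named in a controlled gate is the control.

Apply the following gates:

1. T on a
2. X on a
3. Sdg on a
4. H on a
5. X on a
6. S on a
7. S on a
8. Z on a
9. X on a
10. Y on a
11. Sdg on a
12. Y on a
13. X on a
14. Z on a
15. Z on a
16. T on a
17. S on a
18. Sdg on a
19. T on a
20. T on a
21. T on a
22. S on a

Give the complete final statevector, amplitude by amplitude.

After the circuit, the state carries amplitude sqrt(2)*I/2 on |0>, sqrt(2)*I/2 on |1>. Key observation: gates 17-18 undo each other exactly, leaving only the rest of the circuit to track.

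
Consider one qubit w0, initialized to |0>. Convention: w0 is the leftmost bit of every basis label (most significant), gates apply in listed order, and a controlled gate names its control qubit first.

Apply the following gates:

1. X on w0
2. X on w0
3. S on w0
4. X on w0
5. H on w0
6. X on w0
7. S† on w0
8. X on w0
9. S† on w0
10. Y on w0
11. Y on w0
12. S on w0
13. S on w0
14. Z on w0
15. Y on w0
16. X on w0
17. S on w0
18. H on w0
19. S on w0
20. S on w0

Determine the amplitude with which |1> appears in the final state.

|1> carries amplitude -1/2 + I/2 in the final state.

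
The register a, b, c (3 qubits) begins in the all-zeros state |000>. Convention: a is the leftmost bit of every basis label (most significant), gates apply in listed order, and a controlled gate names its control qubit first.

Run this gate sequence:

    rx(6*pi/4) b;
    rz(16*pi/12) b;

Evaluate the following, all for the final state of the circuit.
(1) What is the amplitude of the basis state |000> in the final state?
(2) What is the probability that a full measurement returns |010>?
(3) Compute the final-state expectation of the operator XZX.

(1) The amplitude on |000> is sqrt(2)*exp(I*pi/3)/2.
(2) The probability of measuring |010> is 1/2.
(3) The expectation value of XZX is 0.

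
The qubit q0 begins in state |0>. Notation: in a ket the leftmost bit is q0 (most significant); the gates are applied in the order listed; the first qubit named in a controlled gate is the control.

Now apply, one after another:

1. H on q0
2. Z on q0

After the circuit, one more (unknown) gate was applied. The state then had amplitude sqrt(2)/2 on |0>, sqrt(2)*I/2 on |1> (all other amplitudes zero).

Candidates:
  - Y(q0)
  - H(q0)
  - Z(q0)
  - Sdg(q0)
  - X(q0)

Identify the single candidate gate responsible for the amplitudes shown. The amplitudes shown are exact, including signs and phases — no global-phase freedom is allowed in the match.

It was Sdg(q0) that produced the state shown.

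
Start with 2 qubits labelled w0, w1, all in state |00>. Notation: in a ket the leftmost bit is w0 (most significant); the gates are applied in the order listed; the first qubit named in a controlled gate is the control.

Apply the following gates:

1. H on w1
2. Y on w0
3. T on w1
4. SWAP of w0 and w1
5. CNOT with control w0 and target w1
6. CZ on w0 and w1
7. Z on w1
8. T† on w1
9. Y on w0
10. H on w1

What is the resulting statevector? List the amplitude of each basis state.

After the circuit, the state carries amplitude exp(I*pi/4)/2 on |00>, exp(I*pi/4)/2 on |01>, -exp(3*I*pi/4)/2 on |10>, exp(3*I*pi/4)/2 on |11>.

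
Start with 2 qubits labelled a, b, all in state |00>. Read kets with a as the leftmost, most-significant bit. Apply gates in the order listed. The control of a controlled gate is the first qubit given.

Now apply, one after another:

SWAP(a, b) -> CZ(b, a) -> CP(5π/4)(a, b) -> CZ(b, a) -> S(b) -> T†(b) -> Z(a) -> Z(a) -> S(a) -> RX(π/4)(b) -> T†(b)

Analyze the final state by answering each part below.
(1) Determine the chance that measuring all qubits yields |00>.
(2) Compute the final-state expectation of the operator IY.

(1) The probability of measuring |00> is sqrt(2)/4 + 1/2.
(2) In the final state, IY has expectation -1/2.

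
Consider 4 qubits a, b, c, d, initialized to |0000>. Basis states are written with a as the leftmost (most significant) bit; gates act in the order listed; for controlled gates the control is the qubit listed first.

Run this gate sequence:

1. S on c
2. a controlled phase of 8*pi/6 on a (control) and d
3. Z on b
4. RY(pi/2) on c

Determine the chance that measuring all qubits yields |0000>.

The probability of measuring |0000> is 1/2.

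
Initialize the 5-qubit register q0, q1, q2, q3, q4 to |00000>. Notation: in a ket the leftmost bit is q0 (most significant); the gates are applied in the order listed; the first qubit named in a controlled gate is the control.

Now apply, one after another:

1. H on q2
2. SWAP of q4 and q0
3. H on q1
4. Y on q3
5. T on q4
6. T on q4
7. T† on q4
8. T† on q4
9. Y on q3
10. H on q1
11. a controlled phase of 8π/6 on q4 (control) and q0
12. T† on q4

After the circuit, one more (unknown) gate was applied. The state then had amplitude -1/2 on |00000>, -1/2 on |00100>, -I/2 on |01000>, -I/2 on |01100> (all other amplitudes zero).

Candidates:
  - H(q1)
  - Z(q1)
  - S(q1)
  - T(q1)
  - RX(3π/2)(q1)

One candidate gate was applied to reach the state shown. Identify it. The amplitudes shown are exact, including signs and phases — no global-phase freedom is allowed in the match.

The applied gate was RX(3π/2)(q1). Key observation: gates 3-10 undo each other exactly, leaving only the rest of the circuit to track.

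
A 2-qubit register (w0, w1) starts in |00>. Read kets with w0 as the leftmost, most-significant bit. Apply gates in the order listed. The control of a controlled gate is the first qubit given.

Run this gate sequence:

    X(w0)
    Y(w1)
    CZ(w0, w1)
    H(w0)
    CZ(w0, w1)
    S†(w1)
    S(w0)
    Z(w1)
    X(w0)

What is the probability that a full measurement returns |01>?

Outcome |01> occurs with probability 1/2.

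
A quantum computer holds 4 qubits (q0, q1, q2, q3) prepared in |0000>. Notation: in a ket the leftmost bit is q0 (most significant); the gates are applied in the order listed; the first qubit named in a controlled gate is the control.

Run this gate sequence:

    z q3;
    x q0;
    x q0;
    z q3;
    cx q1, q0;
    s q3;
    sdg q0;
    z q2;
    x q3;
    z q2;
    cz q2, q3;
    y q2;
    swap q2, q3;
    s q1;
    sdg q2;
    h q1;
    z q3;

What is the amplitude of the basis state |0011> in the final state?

The amplitude on |0011> is -sqrt(2)/2.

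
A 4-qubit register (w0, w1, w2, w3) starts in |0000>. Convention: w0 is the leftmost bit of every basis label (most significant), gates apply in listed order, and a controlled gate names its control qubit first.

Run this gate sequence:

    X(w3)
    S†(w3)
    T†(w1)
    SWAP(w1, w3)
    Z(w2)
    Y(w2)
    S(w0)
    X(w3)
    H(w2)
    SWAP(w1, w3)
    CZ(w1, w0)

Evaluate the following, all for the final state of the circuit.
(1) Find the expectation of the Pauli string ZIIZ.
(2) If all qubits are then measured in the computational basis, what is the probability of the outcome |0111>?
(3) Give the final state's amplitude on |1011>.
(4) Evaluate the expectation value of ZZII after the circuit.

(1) The expectation value of ZIIZ is -1.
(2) Outcome |0111> occurs with probability 1/2.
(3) |1011> carries amplitude 0 in the final state.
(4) The expectation value of ZZII is -1.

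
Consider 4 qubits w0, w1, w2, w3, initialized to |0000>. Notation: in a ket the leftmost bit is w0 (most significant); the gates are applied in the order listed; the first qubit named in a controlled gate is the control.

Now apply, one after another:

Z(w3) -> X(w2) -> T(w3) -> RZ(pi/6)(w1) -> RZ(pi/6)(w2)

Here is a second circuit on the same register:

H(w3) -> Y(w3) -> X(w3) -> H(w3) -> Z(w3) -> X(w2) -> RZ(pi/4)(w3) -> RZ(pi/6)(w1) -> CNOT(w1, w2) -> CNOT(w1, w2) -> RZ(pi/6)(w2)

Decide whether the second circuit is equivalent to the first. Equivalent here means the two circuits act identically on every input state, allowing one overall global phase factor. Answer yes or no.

No, they are not equivalent — no single phase factor reconciles the two unitaries.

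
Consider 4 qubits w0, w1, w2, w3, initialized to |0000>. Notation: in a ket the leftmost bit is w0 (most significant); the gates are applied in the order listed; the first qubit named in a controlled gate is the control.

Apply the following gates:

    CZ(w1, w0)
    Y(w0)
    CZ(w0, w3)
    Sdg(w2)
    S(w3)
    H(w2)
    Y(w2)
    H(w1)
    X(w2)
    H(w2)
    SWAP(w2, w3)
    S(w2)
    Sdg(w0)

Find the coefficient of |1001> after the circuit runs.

|1001> carries amplitude sqrt(2)*I/2 in the final state.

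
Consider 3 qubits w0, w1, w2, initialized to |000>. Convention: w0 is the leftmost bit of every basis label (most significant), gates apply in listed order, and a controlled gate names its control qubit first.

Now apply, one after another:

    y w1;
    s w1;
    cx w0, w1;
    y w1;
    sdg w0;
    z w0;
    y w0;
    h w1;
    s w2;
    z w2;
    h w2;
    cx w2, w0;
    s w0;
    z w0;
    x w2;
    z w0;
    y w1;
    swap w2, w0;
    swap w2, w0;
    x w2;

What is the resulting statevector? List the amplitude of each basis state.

After the circuit, the state carries amplitude 0 on |000>, I/2 on |001>, 0 on |010>, -I/2 on |011>, -1/2 on |100>, 0 on |101>, 1/2 on |110>, 0 on |111>.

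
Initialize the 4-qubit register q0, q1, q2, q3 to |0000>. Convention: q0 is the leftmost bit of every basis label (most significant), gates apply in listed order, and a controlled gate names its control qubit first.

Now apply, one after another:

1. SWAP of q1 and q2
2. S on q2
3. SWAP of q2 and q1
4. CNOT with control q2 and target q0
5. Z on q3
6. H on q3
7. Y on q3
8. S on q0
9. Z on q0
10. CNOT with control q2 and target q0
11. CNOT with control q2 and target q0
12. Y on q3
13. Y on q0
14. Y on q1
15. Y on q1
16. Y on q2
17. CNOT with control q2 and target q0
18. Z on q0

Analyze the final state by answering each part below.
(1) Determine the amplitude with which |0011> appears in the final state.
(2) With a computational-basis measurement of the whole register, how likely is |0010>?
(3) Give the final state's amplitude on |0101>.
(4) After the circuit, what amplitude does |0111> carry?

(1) The final state's coefficient on |0011> equals -sqrt(2)/2.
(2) Outcome |0010> occurs with probability 1/2.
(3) |0101> carries amplitude 0 in the final state.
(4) The final state's coefficient on |0111> equals 0.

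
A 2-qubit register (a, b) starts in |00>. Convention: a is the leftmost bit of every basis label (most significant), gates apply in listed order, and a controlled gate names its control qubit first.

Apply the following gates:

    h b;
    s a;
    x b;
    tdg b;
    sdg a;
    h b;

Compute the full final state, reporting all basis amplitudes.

The resulting statevector has amplitude 1/2 - exp(3*I*pi/4)/2 on |00>, 1/2 + exp(3*I*pi/4)/2 on |01>, 0 on |10>, 0 on |11>.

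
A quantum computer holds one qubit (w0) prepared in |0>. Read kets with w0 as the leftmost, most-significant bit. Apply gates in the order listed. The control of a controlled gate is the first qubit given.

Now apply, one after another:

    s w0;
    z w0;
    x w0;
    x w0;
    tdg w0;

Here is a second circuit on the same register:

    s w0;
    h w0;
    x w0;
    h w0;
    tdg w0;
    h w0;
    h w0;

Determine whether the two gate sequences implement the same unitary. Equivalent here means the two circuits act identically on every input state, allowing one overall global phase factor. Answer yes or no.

Yes, they are equivalent — the unitaries differ by at most a global phase.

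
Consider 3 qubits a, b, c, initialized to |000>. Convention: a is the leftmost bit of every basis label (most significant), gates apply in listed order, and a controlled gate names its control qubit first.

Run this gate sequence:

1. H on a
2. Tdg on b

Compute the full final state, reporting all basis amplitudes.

The resulting statevector has amplitude sqrt(2)/2 on |000>, sqrt(2)/2 on |100>, and 0 on every other basis state.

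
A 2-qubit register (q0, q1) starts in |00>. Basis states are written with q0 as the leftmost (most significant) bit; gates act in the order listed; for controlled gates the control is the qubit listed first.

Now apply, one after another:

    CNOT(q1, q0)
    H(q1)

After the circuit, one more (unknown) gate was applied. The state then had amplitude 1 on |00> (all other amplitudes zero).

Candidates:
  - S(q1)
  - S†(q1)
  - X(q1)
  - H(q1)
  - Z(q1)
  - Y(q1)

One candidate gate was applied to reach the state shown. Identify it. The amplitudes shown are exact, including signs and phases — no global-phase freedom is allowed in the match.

It was H(q1) that produced the state shown.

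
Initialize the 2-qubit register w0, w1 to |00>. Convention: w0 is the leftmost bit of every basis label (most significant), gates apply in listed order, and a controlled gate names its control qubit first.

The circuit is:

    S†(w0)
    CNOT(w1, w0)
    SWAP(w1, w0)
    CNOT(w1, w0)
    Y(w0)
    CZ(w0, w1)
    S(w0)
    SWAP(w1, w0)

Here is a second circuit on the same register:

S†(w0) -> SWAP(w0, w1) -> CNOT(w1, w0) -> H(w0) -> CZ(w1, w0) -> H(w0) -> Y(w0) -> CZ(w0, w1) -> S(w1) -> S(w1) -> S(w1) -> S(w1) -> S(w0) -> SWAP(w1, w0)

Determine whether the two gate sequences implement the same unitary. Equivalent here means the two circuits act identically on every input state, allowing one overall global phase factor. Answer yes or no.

No — the two circuits implement different unitaries, even allowing a global phase.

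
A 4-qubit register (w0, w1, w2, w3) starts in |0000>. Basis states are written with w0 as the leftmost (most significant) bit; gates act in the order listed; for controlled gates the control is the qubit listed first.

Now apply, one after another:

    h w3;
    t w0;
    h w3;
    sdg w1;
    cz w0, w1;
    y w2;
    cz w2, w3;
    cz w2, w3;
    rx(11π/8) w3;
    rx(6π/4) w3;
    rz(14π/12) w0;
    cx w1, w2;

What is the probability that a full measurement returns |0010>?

The probability of measuring |0010> is 1/2 - sqrt(sqrt(2) + 2)/4.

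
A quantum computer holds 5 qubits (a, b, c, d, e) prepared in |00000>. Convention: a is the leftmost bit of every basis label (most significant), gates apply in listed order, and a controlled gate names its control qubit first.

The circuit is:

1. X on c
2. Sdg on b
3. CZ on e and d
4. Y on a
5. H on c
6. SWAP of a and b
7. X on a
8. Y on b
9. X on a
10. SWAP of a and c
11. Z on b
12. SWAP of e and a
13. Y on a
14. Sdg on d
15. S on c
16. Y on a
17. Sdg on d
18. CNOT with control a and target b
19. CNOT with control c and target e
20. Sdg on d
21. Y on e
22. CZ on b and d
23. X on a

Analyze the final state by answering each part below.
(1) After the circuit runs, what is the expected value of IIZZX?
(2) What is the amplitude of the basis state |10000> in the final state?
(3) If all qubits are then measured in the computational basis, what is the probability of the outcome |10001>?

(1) In the final state, IIZZX has expectation 1.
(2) |10000> carries amplitude sqrt(2)*I/2 in the final state.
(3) Outcome |10001> occurs with probability 1/2.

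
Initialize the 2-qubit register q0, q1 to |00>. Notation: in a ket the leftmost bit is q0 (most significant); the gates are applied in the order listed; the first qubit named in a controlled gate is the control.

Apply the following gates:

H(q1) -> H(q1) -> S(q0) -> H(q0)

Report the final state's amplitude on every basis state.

The resulting statevector has amplitude sqrt(2)/2 on |00>, 0 on |01>, sqrt(2)/2 on |10>, 0 on |11>. Key observation: gates 1-2 undo each other exactly, leaving only the rest of the circuit to track.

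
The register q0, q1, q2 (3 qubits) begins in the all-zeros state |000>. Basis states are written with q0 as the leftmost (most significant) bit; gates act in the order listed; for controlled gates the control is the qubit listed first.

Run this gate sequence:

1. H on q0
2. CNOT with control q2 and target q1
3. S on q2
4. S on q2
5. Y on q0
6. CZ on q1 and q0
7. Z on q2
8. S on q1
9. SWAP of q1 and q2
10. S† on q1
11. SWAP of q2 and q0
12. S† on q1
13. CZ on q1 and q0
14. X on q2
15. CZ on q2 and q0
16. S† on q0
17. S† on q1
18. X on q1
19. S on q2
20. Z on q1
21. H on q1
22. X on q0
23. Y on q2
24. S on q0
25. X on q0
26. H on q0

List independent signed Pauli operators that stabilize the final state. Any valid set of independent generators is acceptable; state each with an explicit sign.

One valid set of independent stabilizer generators is +XII, -IXI, -IIY (any independent generating set of the same group is equally correct).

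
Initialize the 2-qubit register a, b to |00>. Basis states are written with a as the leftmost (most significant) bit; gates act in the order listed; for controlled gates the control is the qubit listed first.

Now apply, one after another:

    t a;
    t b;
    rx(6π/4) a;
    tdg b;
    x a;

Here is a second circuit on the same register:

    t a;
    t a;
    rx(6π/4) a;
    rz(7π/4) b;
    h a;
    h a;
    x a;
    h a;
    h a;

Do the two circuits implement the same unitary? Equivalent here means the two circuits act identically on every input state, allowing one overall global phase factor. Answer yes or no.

No — the two circuits implement different unitaries, even allowing a global phase.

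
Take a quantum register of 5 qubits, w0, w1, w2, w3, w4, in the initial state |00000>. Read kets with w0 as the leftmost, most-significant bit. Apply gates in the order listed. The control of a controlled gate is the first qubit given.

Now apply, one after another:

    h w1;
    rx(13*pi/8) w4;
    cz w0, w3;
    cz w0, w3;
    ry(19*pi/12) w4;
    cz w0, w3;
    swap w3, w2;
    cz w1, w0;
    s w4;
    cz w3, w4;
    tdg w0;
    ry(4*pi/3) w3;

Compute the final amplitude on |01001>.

|01001> carries amplitude sqrt(6)*sqrt(1/2 - sqrt(2)/4)*sin(3*pi/16)/8 + sqrt(2)*sqrt(sqrt(2)/4 + 1/2)*sin(3*pi/16)/8 - sqrt(2)*I*sqrt(1/2 - sqrt(2)/4)*cos(3*pi/16)/8 + sqrt(6)*I*sqrt(sqrt(2)/4 + 1/2)*cos(3*pi/16)/8 in the final state.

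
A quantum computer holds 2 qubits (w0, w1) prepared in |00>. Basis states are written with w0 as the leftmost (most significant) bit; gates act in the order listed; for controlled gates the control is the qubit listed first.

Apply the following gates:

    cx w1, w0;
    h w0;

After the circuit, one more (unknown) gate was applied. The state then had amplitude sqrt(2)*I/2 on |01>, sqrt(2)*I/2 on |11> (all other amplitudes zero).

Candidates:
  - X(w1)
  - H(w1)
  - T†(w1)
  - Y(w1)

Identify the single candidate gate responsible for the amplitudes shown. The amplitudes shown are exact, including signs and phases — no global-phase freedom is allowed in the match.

It was Y(w1) that produced the state shown.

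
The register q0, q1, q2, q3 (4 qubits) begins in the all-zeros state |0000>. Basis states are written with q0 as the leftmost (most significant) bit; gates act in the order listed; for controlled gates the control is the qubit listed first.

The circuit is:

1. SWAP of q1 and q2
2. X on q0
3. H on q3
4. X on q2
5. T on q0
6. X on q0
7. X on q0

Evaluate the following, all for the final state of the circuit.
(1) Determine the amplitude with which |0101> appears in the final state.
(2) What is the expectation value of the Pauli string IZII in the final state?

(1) The amplitude on |0101> is 0.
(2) The expectation value of IZII is 1.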